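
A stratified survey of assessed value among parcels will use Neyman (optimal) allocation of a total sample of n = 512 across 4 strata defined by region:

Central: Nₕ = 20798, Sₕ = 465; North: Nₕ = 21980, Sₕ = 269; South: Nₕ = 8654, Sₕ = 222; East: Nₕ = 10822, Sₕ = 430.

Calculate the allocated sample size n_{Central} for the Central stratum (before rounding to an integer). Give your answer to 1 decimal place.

223.5

Neyman allocation: nₕ = n·NₕSₕ / Σⱼ NⱼSⱼ.
Σ NⱼSⱼ = 20798·465 + 21980·269 + 8654·222 + 10822·430 = 2.2158338 × 10^7.
n_{Central} = 512·20798·465 / (2.2158338 × 10^7) = 223.5.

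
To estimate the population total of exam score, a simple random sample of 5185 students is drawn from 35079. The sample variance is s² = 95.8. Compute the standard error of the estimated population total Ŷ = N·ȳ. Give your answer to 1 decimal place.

4401.7

Var(Ŷ) = N²·Var(ȳ) = N²·(1 − n/N)·s²/n.
f = 5185/35079 = 0.14780923; Var(ȳ) = 0.85219077·95.8/5185 = 0.015745396.
Var(Ŷ) = 35079² · 0.015745396 = 1.937528 × 10^7.
SE(Ŷ) = √(1.937528 × 10^7) = 4401.7.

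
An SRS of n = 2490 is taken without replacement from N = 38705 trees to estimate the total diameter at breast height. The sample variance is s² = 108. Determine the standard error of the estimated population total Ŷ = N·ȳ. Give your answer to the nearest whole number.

7797

Var(Ŷ) = N²·Var(ȳ) = N²·(1 − n/N)·s²/n.
f = 2490/38705 = 0.06433277; Var(ȳ) = 0.93566723·108/2490 = 0.040583157.
Var(Ŷ) = 38705² · 0.040583157 = 6.0796695 × 10^7.
SE(Ŷ) = √(6.0796695 × 10^7) = 7797.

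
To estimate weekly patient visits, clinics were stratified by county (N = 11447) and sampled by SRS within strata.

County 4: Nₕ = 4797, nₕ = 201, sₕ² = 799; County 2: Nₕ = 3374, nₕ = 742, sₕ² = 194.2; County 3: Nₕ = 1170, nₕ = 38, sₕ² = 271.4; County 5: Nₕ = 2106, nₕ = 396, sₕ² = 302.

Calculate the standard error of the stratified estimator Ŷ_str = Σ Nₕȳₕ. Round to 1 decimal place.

10107.9

Var(Ŷ_str) = Σₕ Nₕ²(1 − fₕ)sₕ²/nₕ.
County 4: 4797²·(1 − 201/4797)·799/201 = 8.7639615 × 10^7.
County 2: 3374²·(1 − 742/3374)·194.2/742 = 2.3242149 × 10^6.
County 3: 1170²·(1 − 38/1170)·271.4/38 = 9.4592899 × 10^6.
County 5: 2106²·(1 − 396/2106)·302/396 = 2.7464155 × 10^6.
Sum = 1.0216954 × 10^8.
SE = √(1.0216954 × 10^8) = 10107.9.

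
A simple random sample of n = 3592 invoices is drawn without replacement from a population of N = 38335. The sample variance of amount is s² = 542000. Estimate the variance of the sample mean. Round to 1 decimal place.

136.8

Under SRS without replacement, Var(ȳ) = (1 − f)·s²/n with f = n/N = 3592/38335 = 0.09370027.
Var(ȳ) = (1 − 0.09370027)·542000/3592 = 0.90629973·150.89087 = 136.75235.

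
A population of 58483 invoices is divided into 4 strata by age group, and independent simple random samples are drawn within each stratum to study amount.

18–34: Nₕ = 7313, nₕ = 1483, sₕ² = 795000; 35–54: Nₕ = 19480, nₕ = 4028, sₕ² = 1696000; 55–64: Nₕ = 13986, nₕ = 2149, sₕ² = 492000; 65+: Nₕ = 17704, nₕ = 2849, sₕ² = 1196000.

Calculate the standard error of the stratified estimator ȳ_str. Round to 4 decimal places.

Var(ȳ_str) = Σₕ Wₕ²(1 − fₕ)sₕ²/nₕ with Wₕ = Nₕ/N, N = 58483.
18–34: Wₕ = 0.12504488; term = 0.12504488²·(1 − 0.20278955)·795000/1483 = 6.6823746.
35–54: Wₕ = 0.33308825; term = 0.33308825²·(1 − 0.20677618)·1696000/4028 = 37.055336.
55–64: Wₕ = 0.23914642; term = 0.23914642²·(1 − 0.15365365)·492000/2149 = 11.081654.
65+: Wₕ = 0.30272045; term = 0.30272045²·(1 − 0.16092408)·1196000/2849 = 32.279255.
Sum = 87.09862.
SE = √(87.09862) = 9.3327.

9.3327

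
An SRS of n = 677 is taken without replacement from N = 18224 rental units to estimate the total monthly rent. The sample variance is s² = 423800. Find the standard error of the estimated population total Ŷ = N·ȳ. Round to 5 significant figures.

Var(Ŷ) = N²·Var(ȳ) = N²·(1 − n/N)·s²/n.
f = 677/18224 = 0.03714881; Var(ȳ) = 0.96285119·423800/677 = 602.742.
Var(Ŷ) = 18224² · 602.742 = 2.0017916 × 10^11.
SE(Ŷ) = √(2.0017916 × 10^11) = 447410.

447410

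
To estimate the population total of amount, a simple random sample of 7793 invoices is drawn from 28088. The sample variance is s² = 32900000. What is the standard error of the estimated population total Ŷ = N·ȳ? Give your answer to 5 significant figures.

Var(Ŷ) = N²·Var(ȳ) = N²·(1 − n/N)·s²/n.
f = 7793/28088 = 0.27744944; Var(ȳ) = 0.72255056·32900000/7793 = 3050.4187.
Var(Ŷ) = 28088² · 3050.4187 = 2.4065843 × 10^12.
SE(Ŷ) = √(2.4065843 × 10^12) = 1.5513 × 10^6.

1.5513 × 10^6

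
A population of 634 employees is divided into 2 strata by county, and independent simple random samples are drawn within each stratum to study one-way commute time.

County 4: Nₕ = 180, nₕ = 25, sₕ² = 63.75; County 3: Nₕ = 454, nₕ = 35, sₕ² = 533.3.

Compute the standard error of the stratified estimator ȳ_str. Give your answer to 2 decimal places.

Var(ȳ_str) = Σₕ Wₕ²(1 − fₕ)sₕ²/nₕ with Wₕ = Nₕ/N, N = 634.
County 4: Wₕ = 0.28391167; term = 0.28391167²·(1 − 0.13888889)·63.75/25 = 0.17699698.
County 3: Wₕ = 0.71608833; term = 0.71608833²·(1 − 0.07709251)·533.3/35 = 7.2109901.
Sum = 7.3879871.
SE = √(7.3879871) = 2.72.

2.72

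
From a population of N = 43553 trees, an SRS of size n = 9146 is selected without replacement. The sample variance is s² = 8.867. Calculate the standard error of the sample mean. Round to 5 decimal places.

0.02767

Under SRS without replacement, Var(ȳ) = (1 − f)·s²/n with f = n/N = 9146/43553 = 0.20999702.
Var(ȳ) = (1 − 0.20999702)·8.867/9146 = 0.79000298·9.6949486 × 10^-4 = 7.6590383 × 10^-4.
SE(ȳ) = √(7.6590383 × 10^-4) = 0.02767.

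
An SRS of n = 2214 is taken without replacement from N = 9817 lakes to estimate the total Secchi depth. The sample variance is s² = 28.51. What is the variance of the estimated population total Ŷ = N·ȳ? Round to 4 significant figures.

961100

Var(Ŷ) = N²·Var(ȳ) = N²·(1 − n/N)·s²/n.
f = 2214/9817 = 0.22552715; Var(ȳ) = 0.77447285·28.51/2214 = 0.0099729996.
Var(Ŷ) = 9817² · 0.0099729996 = 961132.77.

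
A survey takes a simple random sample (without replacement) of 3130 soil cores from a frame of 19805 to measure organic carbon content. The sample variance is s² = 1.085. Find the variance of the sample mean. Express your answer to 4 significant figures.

2.919 × 10^-4

Under SRS without replacement, Var(ȳ) = (1 − f)·s²/n with f = n/N = 3130/19805 = 0.15804090.
Var(ȳ) = (1 − 0.15804090)·1.085/3130 = 0.84195910·3.4664537 × 10^-4 = 2.9186122 × 10^-4.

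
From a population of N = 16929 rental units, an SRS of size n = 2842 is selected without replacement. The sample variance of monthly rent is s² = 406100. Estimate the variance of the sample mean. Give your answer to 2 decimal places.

118.90

Under SRS without replacement, Var(ȳ) = (1 − f)·s²/n with f = n/N = 2842/16929 = 0.16787761.
Var(ȳ) = (1 − 0.16787761)·406100/2842 = 0.83212239·142.89233 = 118.90391.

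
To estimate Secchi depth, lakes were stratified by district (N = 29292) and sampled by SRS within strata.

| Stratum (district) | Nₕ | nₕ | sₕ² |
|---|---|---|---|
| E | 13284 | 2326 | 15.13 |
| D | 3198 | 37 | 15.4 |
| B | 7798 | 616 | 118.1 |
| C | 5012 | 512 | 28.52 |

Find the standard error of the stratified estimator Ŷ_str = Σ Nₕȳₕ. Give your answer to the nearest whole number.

4141

Var(Ŷ_str) = Σₕ Nₕ²(1 − fₕ)sₕ²/nₕ.
E: 13284²·(1 − 2326/13284)·15.13/2326 = 946867.87.
D: 3198²·(1 − 37/3198)·15.4/37 = 4.207479 × 10^6.
B: 7798²·(1 − 616/7798)·118.1/616 = 1.0737367 × 10^7.
C: 5012²·(1 − 512/5012)·28.52/512 = 1.2563283 × 10^6.
Sum = 1.7148042 × 10^7.
SE = √(1.7148042 × 10^7) = 4141.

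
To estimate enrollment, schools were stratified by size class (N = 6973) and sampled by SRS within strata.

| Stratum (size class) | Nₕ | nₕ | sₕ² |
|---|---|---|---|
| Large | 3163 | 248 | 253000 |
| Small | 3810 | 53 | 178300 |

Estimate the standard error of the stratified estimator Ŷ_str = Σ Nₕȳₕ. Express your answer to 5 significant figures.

Var(Ŷ_str) = Σₕ Nₕ²(1 − fₕ)sₕ²/nₕ.
Large: 3163²·(1 − 248/3163)·253000/248 = 9.406035 × 10^9.
Small: 3810²·(1 − 53/3810)·178300/53 = 4.8155029 × 10^10.
Sum = 5.7561064 × 10^10.
SE = √(5.7561064 × 10^10) = 239920.

239920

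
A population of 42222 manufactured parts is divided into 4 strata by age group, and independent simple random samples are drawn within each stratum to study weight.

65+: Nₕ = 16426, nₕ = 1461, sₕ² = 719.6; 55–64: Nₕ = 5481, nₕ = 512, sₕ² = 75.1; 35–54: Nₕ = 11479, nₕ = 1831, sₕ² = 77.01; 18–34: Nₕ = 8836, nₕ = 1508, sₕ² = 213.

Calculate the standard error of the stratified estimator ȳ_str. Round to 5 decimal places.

Var(ȳ_str) = Σₕ Wₕ²(1 − fₕ)sₕ²/nₕ with Wₕ = Nₕ/N, N = 42222.
65+: Wₕ = 0.38903889; term = 0.38903889²·(1 − 0.08894436)·719.6/1461 = 0.067915965.
55–64: Wₕ = 0.12981384; term = 0.12981384²·(1 − 0.09341361)·75.1/512 = 0.0022408933.
35–54: Wₕ = 0.27187248; term = 0.27187248²·(1 − 0.15950867)·77.01/1831 = 0.0026128984.
18–34: Wₕ = 0.20927479; term = 0.20927479²·(1 − 0.17066546)·213/1508 = 0.005130289.
Sum = 0.077900046.
SE = √(0.077900046) = 0.27911.

0.27911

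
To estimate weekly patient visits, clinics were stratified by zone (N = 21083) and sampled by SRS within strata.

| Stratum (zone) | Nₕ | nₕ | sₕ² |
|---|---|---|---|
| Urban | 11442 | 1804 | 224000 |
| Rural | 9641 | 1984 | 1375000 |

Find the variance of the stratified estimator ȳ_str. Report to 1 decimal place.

Var(ȳ_str) = Σₕ Wₕ²(1 − fₕ)sₕ²/nₕ with Wₕ = Nₕ/N, N = 21083.
Urban: Wₕ = 0.54271214; term = 0.54271214²·(1 − 0.15766474)·224000/1804 = 30.806016.
Rural: Wₕ = 0.45728786; term = 0.45728786²·(1 − 0.20578778)·1375000/1984 = 115.10043.
Sum = 145.90645.

145.9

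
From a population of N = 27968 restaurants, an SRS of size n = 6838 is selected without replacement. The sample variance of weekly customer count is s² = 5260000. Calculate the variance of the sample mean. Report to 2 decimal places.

Under SRS without replacement, Var(ȳ) = (1 − f)·s²/n with f = n/N = 6838/27968 = 0.24449371.
Var(ȳ) = (1 − 0.24449371)·5260000/6838 = 0.75550629·769.23077 = 581.15869.

581.16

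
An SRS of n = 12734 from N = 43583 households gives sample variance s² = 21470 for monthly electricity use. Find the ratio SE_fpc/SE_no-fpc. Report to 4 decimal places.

f = n/N = 12734/43583 = 0.29217814.
SE_no-fpc = √(s²/n) = 1.298475; SE_fpc = √((1−f)s²/n) = 1.0924349.
Ratio = √(1−f) = 0.84132149.

0.8413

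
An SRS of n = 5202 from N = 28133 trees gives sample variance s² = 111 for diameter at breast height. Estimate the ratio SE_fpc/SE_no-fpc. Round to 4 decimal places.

f = n/N = 5202/28133 = 0.18490740.
SE_no-fpc = √(s²/n) = 0.14607514; SE_fpc = √((1−f)s²/n) = 0.13188026.
Ratio = √(1−f) = 0.90282479.

0.9028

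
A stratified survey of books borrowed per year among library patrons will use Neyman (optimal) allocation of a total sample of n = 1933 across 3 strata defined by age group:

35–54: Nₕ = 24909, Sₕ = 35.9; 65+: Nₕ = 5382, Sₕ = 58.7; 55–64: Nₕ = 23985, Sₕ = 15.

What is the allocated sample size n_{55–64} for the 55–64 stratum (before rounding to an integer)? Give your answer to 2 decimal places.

442.98

Neyman allocation: nₕ = n·NₕSₕ / Σⱼ NⱼSⱼ.
Σ NⱼSⱼ = 24909·35.9 + 5382·58.7 + 23985·15 = 1.5699315 × 10^6.
n_{55–64} = 1933·23985·15 / (1.5699315 × 10^6) = 442.98.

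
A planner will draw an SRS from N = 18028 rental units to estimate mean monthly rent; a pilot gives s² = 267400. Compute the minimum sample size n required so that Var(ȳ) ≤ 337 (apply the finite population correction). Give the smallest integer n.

Without fpc, n₀ = s²/D = 267400/337 = 793.4718.
With fpc, (1 − n/N)·s²/n ≤ D requires n ≥ n₀/(1 + n₀/N) = 793.4718/(1 + 793.4718/18028) = 760.0208.
Rounding up, n = 761.

761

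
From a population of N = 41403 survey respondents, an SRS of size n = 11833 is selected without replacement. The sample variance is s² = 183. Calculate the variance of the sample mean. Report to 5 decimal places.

0.01105

Under SRS without replacement, Var(ȳ) = (1 − f)·s²/n with f = n/N = 11833/41403 = 0.28580055.
Var(ȳ) = (1 − 0.28580055)·183/11833 = 0.71419945·0.015465224 = 0.011045255.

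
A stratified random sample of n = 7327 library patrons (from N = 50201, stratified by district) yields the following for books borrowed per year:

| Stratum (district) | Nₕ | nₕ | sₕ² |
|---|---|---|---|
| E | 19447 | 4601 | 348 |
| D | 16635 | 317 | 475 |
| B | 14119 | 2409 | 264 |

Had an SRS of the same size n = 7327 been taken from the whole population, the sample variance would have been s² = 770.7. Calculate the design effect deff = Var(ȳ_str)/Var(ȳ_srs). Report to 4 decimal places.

Var(ȳ_str) = Σ Wₕ²(1−fₕ)sₕ²/nₕ with Wₕ = Nₕ/50201:
  E: (19447/50201)²·(1−4601/19447)·348/4601 = 0.0086649158
  D: (16635/50201)²·(1−317/16635)·475/317 = 0.16139844
  B: (14119/50201)²·(1−2409/14119)·264/2409 = 0.0071895751
  → Var(ȳ_str) = 0.17725293.
Var(ȳ_srs) = (1 − 7327/50201)·770.7/7327 = 0.089834013.
deff = 0.17725293 / 0.089834013 = 1.9731.

1.9731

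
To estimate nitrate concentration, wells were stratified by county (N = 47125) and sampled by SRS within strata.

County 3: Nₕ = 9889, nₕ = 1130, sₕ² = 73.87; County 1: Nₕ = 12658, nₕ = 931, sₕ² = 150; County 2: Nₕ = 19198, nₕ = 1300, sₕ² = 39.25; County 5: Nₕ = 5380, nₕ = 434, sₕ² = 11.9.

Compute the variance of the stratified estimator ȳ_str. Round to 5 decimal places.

Var(ȳ_str) = Σₕ Wₕ²(1 − fₕ)sₕ²/nₕ with Wₕ = Nₕ/N, N = 47125.
County 3: Wₕ = 0.20984615; term = 0.20984615²·(1 − 0.11426838)·73.87/1130 = 0.0025497279.
County 1: Wₕ = 0.26860477; term = 0.26860477²·(1 − 0.07355032)·150/931 = 0.010769384.
County 2: Wₕ = 0.40738462; term = 0.40738462²·(1 − 0.06771539)·39.25/1300 = 0.0046714755.
County 5: Wₕ = 0.11416446; term = 0.11416446²·(1 − 0.08066914)·11.9/434 = 3.28542 × 10^-4.
Sum = 0.018319129.

0.01832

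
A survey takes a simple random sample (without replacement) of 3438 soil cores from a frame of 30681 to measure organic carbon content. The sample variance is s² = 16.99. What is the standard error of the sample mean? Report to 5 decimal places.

Under SRS without replacement, Var(ȳ) = (1 − f)·s²/n with f = n/N = 3438/30681 = 0.11205632.
Var(ȳ) = (1 − 0.11205632)·16.99/3438 = 0.88794368·0.0049418266 = 0.0043880637.
SE(ȳ) = √(0.0043880637) = 0.06624.

0.06624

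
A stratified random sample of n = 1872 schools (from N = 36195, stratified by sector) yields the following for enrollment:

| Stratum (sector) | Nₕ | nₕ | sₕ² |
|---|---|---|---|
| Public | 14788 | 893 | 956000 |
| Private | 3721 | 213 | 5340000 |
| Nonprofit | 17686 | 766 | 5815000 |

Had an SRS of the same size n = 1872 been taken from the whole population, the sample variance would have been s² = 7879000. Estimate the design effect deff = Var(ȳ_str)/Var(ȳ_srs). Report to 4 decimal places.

Var(ȳ_str) = Σ Wₕ²(1−fₕ)sₕ²/nₕ with Wₕ = Nₕ/36195:
  Public: (14788/36195)²·(1−893/14788)·956000/893 = 167.91027
  Private: (3721/36195)²·(1−213/3721)·5340000/213 = 249.795
  Nonprofit: (17686/36195)²·(1−766/17686)·5815000/766 = 1734.0187
  → Var(ȳ_str) = 2151.724.
Var(ȳ_srs) = (1 − 1872/36195)·7879000/1872 = 3991.1855.
deff = 2151.724 / 3991.1855 = 0.5391.

0.5391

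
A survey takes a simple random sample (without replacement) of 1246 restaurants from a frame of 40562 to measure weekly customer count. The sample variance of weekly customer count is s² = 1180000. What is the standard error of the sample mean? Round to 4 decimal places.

30.2975

Under SRS without replacement, Var(ȳ) = (1 − f)·s²/n with f = n/N = 1246/40562 = 0.03071841.
Var(ȳ) = (1 − 0.03071841)·1180000/1246 = 0.96928159·947.0305 = 917.93923.
SE(ȳ) = √(917.93923) = 30.2975.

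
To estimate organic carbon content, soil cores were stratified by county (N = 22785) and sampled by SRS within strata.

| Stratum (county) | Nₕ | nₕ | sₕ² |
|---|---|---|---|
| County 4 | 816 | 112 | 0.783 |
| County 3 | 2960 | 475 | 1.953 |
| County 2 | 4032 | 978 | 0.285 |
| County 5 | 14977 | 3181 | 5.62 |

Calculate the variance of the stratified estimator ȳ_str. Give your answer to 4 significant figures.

Var(ȳ_str) = Σₕ Wₕ²(1 − fₕ)sₕ²/nₕ with Wₕ = Nₕ/N, N = 22785.
County 4: Wₕ = 0.03581303; term = 0.03581303²·(1 − 0.13725490)·0.783/112 = 7.735858 × 10^-6.
County 3: Wₕ = 0.12991003; term = 0.12991003²·(1 − 0.16047297)·1.953/475 = 5.8254392 × 10^-5.
County 2: Wₕ = 0.17695853; term = 0.17695853²·(1 − 0.24255952)·0.285/978 = 6.9119008 × 10^-6.
County 5: Wₕ = 0.65731841; term = 0.65731841²·(1 − 0.21239233)·5.62/3181 = 6.0122105 × 10^-4.
Sum = 6.741232 × 10^-4.

6.741 × 10^-4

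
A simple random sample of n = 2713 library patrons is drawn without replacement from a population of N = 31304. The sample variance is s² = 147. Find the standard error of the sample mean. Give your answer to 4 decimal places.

0.2225

Under SRS without replacement, Var(ȳ) = (1 − f)·s²/n with f = n/N = 2713/31304 = 0.08666624.
Var(ȳ) = (1 − 0.08666624)·147/2713 = 0.91333376·0.054183561 = 0.049487675.
SE(ȳ) = √(0.049487675) = 0.2225.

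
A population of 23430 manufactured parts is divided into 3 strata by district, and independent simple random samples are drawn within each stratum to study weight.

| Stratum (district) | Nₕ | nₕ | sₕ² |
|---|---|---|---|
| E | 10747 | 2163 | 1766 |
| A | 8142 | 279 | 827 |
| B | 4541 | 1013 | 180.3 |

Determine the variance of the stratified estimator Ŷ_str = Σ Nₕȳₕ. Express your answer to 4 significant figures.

Var(Ŷ_str) = Σₕ Nₕ²(1 − fₕ)sₕ²/nₕ.
E: 10747²·(1 − 2163/10747)·1766/2163 = 7.5320143 × 10^7.
A: 8142²·(1 − 279/8142)·827/279 = 1.8976699 × 10^8.
B: 4541²·(1 − 1013/4541)·180.3/1013 = 2.8514539 × 10^6.
Sum = 2.6793859 × 10^8.

2.679 × 10^8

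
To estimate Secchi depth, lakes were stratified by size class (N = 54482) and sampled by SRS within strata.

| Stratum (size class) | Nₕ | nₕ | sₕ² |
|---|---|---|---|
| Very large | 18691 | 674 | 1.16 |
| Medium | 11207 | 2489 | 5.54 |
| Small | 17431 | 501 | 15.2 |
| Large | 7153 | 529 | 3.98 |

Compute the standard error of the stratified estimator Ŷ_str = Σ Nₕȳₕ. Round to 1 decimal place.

Var(Ŷ_str) = Σₕ Nₕ²(1 − fₕ)sₕ²/nₕ.
Very large: 18691²·(1 − 674/18691)·1.16/674 = 579579.62.
Medium: 11207²·(1 − 2489/11207)·5.54/2489 = 217465.87.
Small: 17431²·(1 − 501/17431)·15.2/501 = 8.953341 × 10^6.
Large: 7153²·(1 − 529/7153)·3.98/529 = 356480.64.
Sum = 1.0106867 × 10^7.
SE = √(1.0106867 × 10^7) = 3179.1.

3179.1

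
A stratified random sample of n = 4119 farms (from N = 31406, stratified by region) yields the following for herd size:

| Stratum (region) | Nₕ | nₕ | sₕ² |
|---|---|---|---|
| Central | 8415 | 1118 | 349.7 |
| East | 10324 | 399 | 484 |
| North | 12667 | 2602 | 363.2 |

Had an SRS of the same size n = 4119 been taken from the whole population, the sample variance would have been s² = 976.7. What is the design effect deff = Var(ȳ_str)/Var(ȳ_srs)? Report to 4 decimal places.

Var(ȳ_str) = Σ Wₕ²(1−fₕ)sₕ²/nₕ with Wₕ = Nₕ/31406:
  Central: (8415/31406)²·(1−1118/8415)·349.7/1118 = 0.019472739
  East: (10324/31406)²·(1−399/10324)·484/399 = 0.12601601
  North: (12667/31406)²·(1−2602/12667)·363.2/2602 = 0.018042672
  → Var(ȳ_str) = 0.16353142.
Var(ȳ_srs) = (1 − 4119/31406)·976.7/4119 = 0.20602151.
deff = 0.16353142 / 0.20602151 = 0.7938.

0.7938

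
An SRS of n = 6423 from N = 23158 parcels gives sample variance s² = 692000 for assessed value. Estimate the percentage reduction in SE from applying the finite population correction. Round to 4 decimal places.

f = n/N = 6423/23158 = 0.27735556.
SE_no-fpc = √(s²/n) = 10.379683; SE_fpc = √((1−f)s²/n) = 8.8236123.
Ratio = √(1−f) = 0.85008496. Reduction = 100·(1 − 0.85008496) = 14.9915%.

14.9915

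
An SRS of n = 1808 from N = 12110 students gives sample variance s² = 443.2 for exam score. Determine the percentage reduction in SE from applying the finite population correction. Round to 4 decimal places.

7.7665

f = n/N = 1808/12110 = 0.14929810.
SE_no-fpc = √(s²/n) = 0.49510882; SE_fpc = √((1−f)s²/n) = 0.45665621.
Ratio = √(1−f) = 0.92233503. Reduction = 100·(1 − 0.92233503) = 7.7665%.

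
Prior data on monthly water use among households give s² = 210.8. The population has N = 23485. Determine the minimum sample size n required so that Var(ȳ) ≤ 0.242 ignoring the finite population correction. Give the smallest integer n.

Without fpc, n₀ = s²/D = 210.8/0.242 = 871.0744.
Rounding up, n = 872.

872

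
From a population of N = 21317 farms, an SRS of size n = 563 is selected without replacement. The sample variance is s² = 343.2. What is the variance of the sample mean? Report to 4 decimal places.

Under SRS without replacement, Var(ȳ) = (1 − f)·s²/n with f = n/N = 563/21317 = 0.02641085.
Var(ȳ) = (1 − 0.02641085)·343.2/563 = 0.97358915·0.60959147 = 0.59349165.

0.5935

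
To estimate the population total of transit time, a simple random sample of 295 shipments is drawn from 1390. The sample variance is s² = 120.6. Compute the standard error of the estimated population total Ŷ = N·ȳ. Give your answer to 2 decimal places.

Var(Ŷ) = N²·Var(ȳ) = N²·(1 − n/N)·s²/n.
f = 295/1390 = 0.21223022; Var(ȳ) = 0.78776978·120.6/295 = 0.32205097.
Var(Ŷ) = 1390² · 0.32205097 = 622234.68.
SE(Ŷ) = √(622234.68) = 788.82.

788.82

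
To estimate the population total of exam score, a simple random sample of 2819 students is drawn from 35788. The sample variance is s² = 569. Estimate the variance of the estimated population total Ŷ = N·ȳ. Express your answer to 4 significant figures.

Var(Ŷ) = N²·Var(ȳ) = N²·(1 − n/N)·s²/n.
f = 2819/35788 = 0.07876942; Var(ȳ) = 0.92123058·569/2819 = 0.18594544.
Var(Ŷ) = 35788² · 0.18594544 = 2.3815538 × 10^8.

2.382 × 10^8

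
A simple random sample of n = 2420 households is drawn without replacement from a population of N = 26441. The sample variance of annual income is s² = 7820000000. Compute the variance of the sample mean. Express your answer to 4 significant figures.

2.936 × 10^6

Under SRS without replacement, Var(ȳ) = (1 − f)·s²/n with f = n/N = 2420/26441 = 0.09152453.
Var(ȳ) = (1 − 0.09152453)·7820000000/2420 = 0.90847547·3.231405 × 10^6 = 2.9356522 × 10^6.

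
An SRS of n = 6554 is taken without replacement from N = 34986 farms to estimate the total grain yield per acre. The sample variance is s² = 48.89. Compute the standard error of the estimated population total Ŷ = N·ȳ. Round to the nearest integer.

2724

Var(Ŷ) = N²·Var(ȳ) = N²·(1 − n/N)·s²/n.
f = 6554/34986 = 0.18733208; Var(ȳ) = 0.81266792·48.89/6554 = 0.0060621506.
Var(Ŷ) = 34986² · 0.0060621506 = 7.4201948 × 10^6.
SE(Ŷ) = √(7.4201948 × 10^6) = 2724.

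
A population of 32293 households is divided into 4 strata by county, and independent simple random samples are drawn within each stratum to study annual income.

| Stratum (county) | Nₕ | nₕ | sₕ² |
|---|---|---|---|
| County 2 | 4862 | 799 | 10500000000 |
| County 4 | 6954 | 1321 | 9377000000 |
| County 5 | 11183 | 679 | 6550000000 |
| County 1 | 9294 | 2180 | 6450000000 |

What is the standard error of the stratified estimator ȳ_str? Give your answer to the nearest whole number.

1338

Var(ȳ_str) = Σₕ Wₕ²(1 − fₕ)sₕ²/nₕ with Wₕ = Nₕ/N, N = 32293.
County 2: Wₕ = 0.15055894; term = 0.15055894²·(1 − 0.16433566)·10500000000/799 = 248935.89.
County 4: Wₕ = 0.21534079; term = 0.21534079²·(1 − 0.18996261)·9377000000/1321 = 266635.98.
County 5: Wₕ = 0.34629796; term = 0.34629796²·(1 − 0.06071716)·6550000000/679 = 1.0865952 × 10^6.
County 1: Wₕ = 0.28780231; term = 0.28780231²·(1 − 0.23455993)·6450000000/2180 = 187587.1.
Sum = 1.7897542 × 10^6.
SE = √(1.7897542 × 10^6) = 1338.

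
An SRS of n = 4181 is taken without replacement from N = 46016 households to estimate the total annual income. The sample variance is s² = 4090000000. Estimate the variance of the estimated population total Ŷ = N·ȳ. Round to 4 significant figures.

Var(Ŷ) = N²·Var(ȳ) = N²·(1 − n/N)·s²/n.
f = 4181/46016 = 0.09085970; Var(ȳ) = 0.90914030·4090000000/4181 = 889352.74.
Var(Ŷ) = 46016² · 889352.74 = 1.8831798 × 10^15.

1.883 × 10^15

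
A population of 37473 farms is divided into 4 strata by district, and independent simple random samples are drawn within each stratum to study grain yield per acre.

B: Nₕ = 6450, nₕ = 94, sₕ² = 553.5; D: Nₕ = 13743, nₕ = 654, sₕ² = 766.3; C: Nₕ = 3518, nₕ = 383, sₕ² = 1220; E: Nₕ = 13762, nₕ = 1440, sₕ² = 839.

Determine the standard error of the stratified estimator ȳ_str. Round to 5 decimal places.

0.64605

Var(ȳ_str) = Σₕ Wₕ²(1 − fₕ)sₕ²/nₕ with Wₕ = Nₕ/N, N = 37473.
B: Wₕ = 0.17212393; term = 0.17212393²·(1 − 0.01457364)·553.5/94 = 0.17190814.
D: Wₕ = 0.36674406; term = 0.36674406²·(1 − 0.04758786)·766.3/654 = 0.15009705.
C: Wₕ = 0.09388093; term = 0.09388093²·(1 − 0.10886868)·1220/383 = 0.025018284.
E: Wₕ = 0.36725109; term = 0.36725109²·(1 − 0.10463595)·839/1440 = 0.070359914.
Sum = 0.41738339.
SE = √(0.41738339) = 0.64605.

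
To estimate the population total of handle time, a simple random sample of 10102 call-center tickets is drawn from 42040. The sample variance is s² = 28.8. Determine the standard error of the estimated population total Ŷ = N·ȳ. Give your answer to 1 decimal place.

Var(Ŷ) = N²·Var(ȳ) = N²·(1 − n/N)·s²/n.
f = 10102/42040 = 0.24029496; Var(ȳ) = 0.75970504·28.8/10102 = 0.0021658588.
Var(Ŷ) = 42040² · 0.0021658588 = 3.8278557 × 10^6.
SE(Ŷ) = √(3.8278557 × 10^6) = 1956.5.

1956.5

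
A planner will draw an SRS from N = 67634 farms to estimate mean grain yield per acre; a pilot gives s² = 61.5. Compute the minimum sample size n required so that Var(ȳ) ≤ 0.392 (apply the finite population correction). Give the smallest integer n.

Without fpc, n₀ = s²/D = 61.5/0.392 = 156.8878.
With fpc, (1 − n/N)·s²/n ≤ D requires n ≥ n₀/(1 + n₀/N) = 156.8878/(1 + 156.8878/67634) = 156.5247.
Rounding up, n = 157.

157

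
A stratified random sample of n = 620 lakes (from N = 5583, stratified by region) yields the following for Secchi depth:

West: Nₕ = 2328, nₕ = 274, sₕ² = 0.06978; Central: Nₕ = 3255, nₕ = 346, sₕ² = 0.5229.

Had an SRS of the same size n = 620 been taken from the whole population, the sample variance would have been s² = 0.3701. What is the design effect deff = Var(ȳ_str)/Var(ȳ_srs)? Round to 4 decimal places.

Var(ȳ_str) = Σ Wₕ²(1−fₕ)sₕ²/nₕ with Wₕ = Nₕ/5583:
  West: (2328/5583)²·(1−274/2328)·0.06978/274 = 3.9068664 × 10^-5
  Central: (3255/5583)²·(1−346/3255)·0.5229/346 = 4.5909441 × 10^-4
  → Var(ȳ_str) = 4.9816307 × 10^-4.
Var(ȳ_srs) = (1 − 620/5583)·0.3701/620 = 5.3064496 × 10^-4.
deff = (4.9816307 × 10^-4) / (5.3064496 × 10^-4) = 0.9388.

0.9388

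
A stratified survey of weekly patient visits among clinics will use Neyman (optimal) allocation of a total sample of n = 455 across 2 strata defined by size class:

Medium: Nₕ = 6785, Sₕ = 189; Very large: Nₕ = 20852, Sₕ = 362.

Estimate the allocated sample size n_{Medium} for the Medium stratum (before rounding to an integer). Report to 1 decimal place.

66.1

Neyman allocation: nₕ = n·NₕSₕ / Σⱼ NⱼSⱼ.
Σ NⱼSⱼ = 6785·189 + 20852·362 = 8.830789 × 10^6.
n_{Medium} = 455·6785·189 / (8.830789 × 10^6) = 66.1.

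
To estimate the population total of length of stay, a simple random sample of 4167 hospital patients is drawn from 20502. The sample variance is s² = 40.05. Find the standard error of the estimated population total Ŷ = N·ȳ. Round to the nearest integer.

1794

Var(Ŷ) = N²·Var(ȳ) = N²·(1 − n/N)·s²/n.
f = 4167/20502 = 0.20324846; Var(ȳ) = 0.79675154·40.05/4167 = 0.0076577631.
Var(Ŷ) = 20502² · 0.0076577631 = 3.2188029 × 10^6.
SE(Ŷ) = √(3.2188029 × 10^6) = 1794.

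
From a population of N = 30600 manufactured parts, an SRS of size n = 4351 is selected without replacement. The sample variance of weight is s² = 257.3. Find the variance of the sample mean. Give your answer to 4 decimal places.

0.0507

Under SRS without replacement, Var(ȳ) = (1 − f)·s²/n with f = n/N = 4351/30600 = 0.14218954.
Var(ȳ) = (1 − 0.14218954)·257.3/4351 = 0.85781046·0.059135831 = 0.050727334.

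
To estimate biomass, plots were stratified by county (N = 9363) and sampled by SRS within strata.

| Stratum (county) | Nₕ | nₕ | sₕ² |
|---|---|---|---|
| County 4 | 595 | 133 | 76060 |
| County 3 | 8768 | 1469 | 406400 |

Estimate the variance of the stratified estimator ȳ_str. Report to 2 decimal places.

203.75

Var(ȳ_str) = Σₕ Wₕ²(1 − fₕ)sₕ²/nₕ with Wₕ = Nₕ/N, N = 9363.
County 4: Wₕ = 0.06354801; term = 0.06354801²·(1 − 0.22352941)·76060/133 = 1.79322.
County 3: Wₕ = 0.93645199; term = 0.93645199²·(1 − 0.16754106)·406400/1469 = 201.96019.
Sum = 203.75341.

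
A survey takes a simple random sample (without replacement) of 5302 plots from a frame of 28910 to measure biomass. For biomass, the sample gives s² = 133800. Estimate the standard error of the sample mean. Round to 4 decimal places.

4.5396

Under SRS without replacement, Var(ȳ) = (1 − f)·s²/n with f = n/N = 5302/28910 = 0.18339675.
Var(ȳ) = (1 − 0.18339675)·133800/5302 = 0.81660325·25.23576 = 20.607604.
SE(ȳ) = √(20.607604) = 4.5396.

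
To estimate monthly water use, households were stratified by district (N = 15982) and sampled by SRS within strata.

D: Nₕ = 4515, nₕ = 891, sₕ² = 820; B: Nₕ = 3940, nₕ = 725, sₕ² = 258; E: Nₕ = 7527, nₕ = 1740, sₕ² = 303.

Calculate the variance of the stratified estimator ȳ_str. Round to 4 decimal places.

0.1063

Var(ȳ_str) = Σₕ Wₕ²(1 − fₕ)sₕ²/nₕ with Wₕ = Nₕ/N, N = 15982.
D: Wₕ = 0.28250532; term = 0.28250532²·(1 − 0.19734219)·820/891 = 0.058954891.
B: Wₕ = 0.24652734; term = 0.24652734²·(1 − 0.18401015)·258/725 = 0.017648047.
E: Wₕ = 0.47096734; term = 0.47096734²·(1 − 0.23116780)·303/1740 = 0.029696586.
Sum = 0.10629952.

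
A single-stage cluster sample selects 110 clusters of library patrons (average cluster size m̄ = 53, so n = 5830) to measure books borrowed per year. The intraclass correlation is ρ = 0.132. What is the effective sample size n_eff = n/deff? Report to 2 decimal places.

741.35

deff = 1 + (53 − 1)·0.132 = 1 + 6.864 = 7.864.
n_eff = 5830 / 7.864 = 741.35.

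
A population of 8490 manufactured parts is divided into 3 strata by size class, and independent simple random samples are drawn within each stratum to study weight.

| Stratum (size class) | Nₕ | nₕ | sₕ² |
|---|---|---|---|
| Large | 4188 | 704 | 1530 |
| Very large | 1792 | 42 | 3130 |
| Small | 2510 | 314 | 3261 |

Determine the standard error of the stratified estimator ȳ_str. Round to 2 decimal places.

Var(ȳ_str) = Σₕ Wₕ²(1 − fₕ)sₕ²/nₕ with Wₕ = Nₕ/N, N = 8490.
Large: Wₕ = 0.49328622; term = 0.49328622²·(1 − 0.16809933)·1530/704 = 0.43993469.
Very large: Wₕ = 0.21107185; term = 0.21107185²·(1 − 0.02343750)·3130/42 = 3.2423188.
Small: Wₕ = 0.29564193; term = 0.29564193²·(1 − 0.12509960)·3261/314 = 0.79416698.
Sum = 4.4764205.
SE = √(4.4764205) = 2.12.

2.12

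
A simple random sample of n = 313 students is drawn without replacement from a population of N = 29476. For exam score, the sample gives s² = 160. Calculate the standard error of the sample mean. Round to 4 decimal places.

0.7112

Under SRS without replacement, Var(ȳ) = (1 − f)·s²/n with f = n/N = 313/29476 = 0.01061881.
Var(ȳ) = (1 − 0.01061881)·160/313 = 0.98938119·0.51118211 = 0.50575396.
SE(ȳ) = √(0.50575396) = 0.7112.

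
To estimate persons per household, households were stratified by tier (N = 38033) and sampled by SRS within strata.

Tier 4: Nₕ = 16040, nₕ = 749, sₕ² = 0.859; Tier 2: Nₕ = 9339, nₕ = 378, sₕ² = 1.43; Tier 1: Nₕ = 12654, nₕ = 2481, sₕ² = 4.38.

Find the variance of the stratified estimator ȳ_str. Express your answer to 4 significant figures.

5.704 × 10^-4

Var(ȳ_str) = Σₕ Wₕ²(1 − fₕ)sₕ²/nₕ with Wₕ = Nₕ/N, N = 38033.
Tier 4: Wₕ = 0.42173902; term = 0.42173902²·(1 − 0.04669576)·0.859/749 = 1.9446007 × 10^-4.
Tier 2: Wₕ = 0.24554992; term = 0.24554992²·(1 − 0.04047543)·1.43/378 = 2.1886682 × 10^-4.
Tier 1: Wₕ = 0.33271107; term = 0.33271107²·(1 − 0.19606449)·4.38/2481 = 1.5710972 × 10^-4.
Sum = 5.7043661 × 10^-4.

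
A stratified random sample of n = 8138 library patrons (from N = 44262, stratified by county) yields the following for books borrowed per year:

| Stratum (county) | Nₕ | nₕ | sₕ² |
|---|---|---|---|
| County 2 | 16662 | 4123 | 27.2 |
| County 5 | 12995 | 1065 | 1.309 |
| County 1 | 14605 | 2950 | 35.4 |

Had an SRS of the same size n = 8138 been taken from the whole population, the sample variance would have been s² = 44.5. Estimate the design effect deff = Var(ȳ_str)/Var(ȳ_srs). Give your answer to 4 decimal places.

Var(ȳ_str) = Σ Wₕ²(1−fₕ)sₕ²/nₕ with Wₕ = Nₕ/44262:
  County 2: (16662/44262)²·(1−4123/16662)·27.2/4123 = 7.0353148 × 10^-4
  County 5: (12995/44262)²·(1−1065/12995)·1.309/1065 = 9.7262337 × 10^-5
  County 1: (14605/44262)²·(1−2950/14605)·35.4/2950 = 0.0010426367
  → Var(ȳ_str) = 0.0018434305.
Var(ȳ_srs) = (1 − 8138/44262)·44.5/8138 = 0.0044627969.
deff = 0.0018434305 / 0.0044627969 = 0.4131.

0.4131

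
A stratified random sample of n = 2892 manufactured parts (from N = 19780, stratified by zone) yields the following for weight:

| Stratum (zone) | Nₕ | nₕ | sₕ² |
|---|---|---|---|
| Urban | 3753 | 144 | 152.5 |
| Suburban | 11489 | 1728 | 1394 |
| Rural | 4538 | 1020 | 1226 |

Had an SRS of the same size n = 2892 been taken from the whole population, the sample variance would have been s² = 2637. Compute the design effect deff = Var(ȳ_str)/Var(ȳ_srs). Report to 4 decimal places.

0.4071

Var(ȳ_str) = Σ Wₕ²(1−fₕ)sₕ²/nₕ with Wₕ = Nₕ/19780:
  Urban: (3753/19780)²·(1−144/3753)·152.5/144 = 0.036662344
  Suburban: (11489/19780)²·(1−1728/11489)·1394/1728 = 0.23122937
  Rural: (4538/19780)²·(1−1020/4538)·1226/1020 = 0.049045374
  → Var(ȳ_str) = 0.31693709.
Var(ȳ_srs) = (1 − 2892/19780)·2637/2892 = 0.77850924.
deff = 0.31693709 / 0.77850924 = 0.4071.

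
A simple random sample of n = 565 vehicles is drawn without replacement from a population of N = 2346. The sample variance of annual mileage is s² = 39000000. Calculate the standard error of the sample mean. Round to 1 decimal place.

Under SRS without replacement, Var(ȳ) = (1 − f)·s²/n with f = n/N = 565/2346 = 0.24083546.
Var(ȳ) = (1 − 0.24083546)·39000000/565 = 0.75916454·69026.549 = 52402.508.
SE(ȳ) = √(52402.508) = 228.9.

228.9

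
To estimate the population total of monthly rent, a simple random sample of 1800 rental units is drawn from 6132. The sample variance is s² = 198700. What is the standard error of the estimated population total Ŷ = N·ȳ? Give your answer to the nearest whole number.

Var(Ŷ) = N²·Var(ȳ) = N²·(1 − n/N)·s²/n.
f = 1800/6132 = 0.29354207; Var(ȳ) = 0.70645793·198700/1800 = 77.985105.
Var(Ŷ) = 6132² · 77.985105 = 2.932351 × 10^9.
SE(Ŷ) = √(2.932351 × 10^9) = 54151.

54151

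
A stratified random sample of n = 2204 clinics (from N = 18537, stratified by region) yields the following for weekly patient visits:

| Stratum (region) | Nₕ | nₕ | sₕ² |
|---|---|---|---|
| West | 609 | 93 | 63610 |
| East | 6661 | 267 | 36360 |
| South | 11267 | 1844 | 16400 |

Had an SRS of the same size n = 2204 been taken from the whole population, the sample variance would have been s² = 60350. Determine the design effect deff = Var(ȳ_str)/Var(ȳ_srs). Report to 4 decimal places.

0.8394

Var(ȳ_str) = Σ Wₕ²(1−fₕ)sₕ²/nₕ with Wₕ = Nₕ/18537:
  West: (609/18537)²·(1−93/609)·63610/93 = 0.62550465
  East: (6661/18537)²·(1−267/6661)·36360/267 = 16.878964
  South: (11267/18537)²·(1−1844/11267)·16400/1844 = 2.7479038
  → Var(ȳ_str) = 20.252372.
Var(ȳ_srs) = (1 − 2204/18537)·60350/2204 = 24.126382.
deff = 20.252372 / 24.126382 = 0.8394.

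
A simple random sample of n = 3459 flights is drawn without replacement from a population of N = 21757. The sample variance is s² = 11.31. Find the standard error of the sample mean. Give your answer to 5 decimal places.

Under SRS without replacement, Var(ȳ) = (1 − f)·s²/n with f = n/N = 3459/21757 = 0.15898332.
Var(ȳ) = (1 − 0.15898332)·11.31/3459 = 0.84101668·0.0032697311 = 0.0027498984.
SE(ȳ) = √(0.0027498984) = 0.05244.

0.05244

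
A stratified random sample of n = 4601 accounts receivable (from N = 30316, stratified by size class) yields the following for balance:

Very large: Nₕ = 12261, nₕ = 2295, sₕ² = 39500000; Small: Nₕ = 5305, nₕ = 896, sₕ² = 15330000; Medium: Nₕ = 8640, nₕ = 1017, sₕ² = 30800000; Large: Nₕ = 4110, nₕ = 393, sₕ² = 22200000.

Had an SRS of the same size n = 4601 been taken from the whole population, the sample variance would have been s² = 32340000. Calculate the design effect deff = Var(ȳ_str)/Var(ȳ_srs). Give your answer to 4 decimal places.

Var(ȳ_str) = Σ Wₕ²(1−fₕ)sₕ²/nₕ with Wₕ = Nₕ/30316:
  Very large: (12261/30316)²·(1−2295/12261)·39500000/2295 = 2288.3233
  Small: (5305/30316)²·(1−896/5305)·15330000/896 = 435.42748
  Medium: (8640/30316)²·(1−1017/8640)·30800000/1017 = 2170.3293
  Large: (4110/30316)²·(1−393/4110)·22200000/393 = 938.96847
  → Var(ȳ_str) = 5833.0486.
Var(ȳ_srs) = (1 − 4601/30316)·32340000/4601 = 5962.1433.
deff = 5833.0486 / 5962.1433 = 0.9783.

0.9783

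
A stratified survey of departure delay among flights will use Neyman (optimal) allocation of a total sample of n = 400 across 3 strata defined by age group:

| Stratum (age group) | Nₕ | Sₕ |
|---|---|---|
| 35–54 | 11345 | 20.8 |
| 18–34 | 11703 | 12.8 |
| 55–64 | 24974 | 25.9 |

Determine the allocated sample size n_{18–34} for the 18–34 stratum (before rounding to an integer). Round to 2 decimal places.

Neyman allocation: nₕ = n·NₕSₕ / Σⱼ NⱼSⱼ.
Σ NⱼSⱼ = 11345·20.8 + 11703·12.8 + 24974·25.9 = 1.032601 × 10^6.
n_{18–34} = 400·11703·12.8 / (1.032601 × 10^6) = 58.03.

58.03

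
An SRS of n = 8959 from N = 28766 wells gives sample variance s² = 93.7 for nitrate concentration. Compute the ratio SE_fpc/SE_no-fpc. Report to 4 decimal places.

0.8298

f = n/N = 8959/28766 = 0.31144407.
SE_no-fpc = √(s²/n) = 0.10226806; SE_fpc = √((1−f)s²/n) = 0.084861292.
Ratio = √(1−f) = 0.82979271.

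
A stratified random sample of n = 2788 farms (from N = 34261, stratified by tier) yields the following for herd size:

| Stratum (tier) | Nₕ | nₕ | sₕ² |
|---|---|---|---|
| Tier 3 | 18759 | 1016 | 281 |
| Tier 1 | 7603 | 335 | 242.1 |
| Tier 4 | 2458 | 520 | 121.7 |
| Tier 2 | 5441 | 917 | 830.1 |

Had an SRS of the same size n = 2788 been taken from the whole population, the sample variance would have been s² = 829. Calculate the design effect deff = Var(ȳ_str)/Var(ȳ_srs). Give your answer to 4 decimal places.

Var(ȳ_str) = Σ Wₕ²(1−fₕ)sₕ²/nₕ with Wₕ = Nₕ/34261:
  Tier 3: (18759/34261)²·(1−1016/18759)·281/1016 = 0.078424052
  Tier 1: (7603/34261)²·(1−335/7603)·242.1/335 = 0.034021215
  Tier 4: (2458/34261)²·(1−520/2458)·121.7/520 = 9.4977955 × 10^-4
  Tier 2: (5441/34261)²·(1−917/5441)·830.1/917 = 0.01898289
  → Var(ȳ_str) = 0.13237794.
Var(ȳ_srs) = (1 − 2788/34261)·829/2788 = 0.27314916.
deff = 0.13237794 / 0.27314916 = 0.4846.

0.4846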